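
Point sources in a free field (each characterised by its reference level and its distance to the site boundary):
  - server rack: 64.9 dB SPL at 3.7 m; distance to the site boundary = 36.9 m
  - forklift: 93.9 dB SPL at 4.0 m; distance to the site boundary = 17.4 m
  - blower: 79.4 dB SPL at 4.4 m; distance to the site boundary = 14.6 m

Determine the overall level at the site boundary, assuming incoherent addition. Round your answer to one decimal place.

Apply inverse-square spreading to bring every level to the receiver, then sum 10^(L/10).
server rack: 64.9 − 20·log₁₀(36.9/3.7) = 64.9 − 19.98 = 44.92 dB SPL.
forklift: 93.9 − 20·log₁₀(17.4/4.0) = 93.9 − 12.77 = 81.13 dB SPL.
blower: 79.4 − 20·log₁₀(14.6/4.4) = 79.4 − 10.42 = 68.98 dB SPL.
Σ 10^(L/10) = 1.377e+08 → L_total = 10·log₁₀(1.377e+08) = 81.39 dB SPL.

81.4 dB SPL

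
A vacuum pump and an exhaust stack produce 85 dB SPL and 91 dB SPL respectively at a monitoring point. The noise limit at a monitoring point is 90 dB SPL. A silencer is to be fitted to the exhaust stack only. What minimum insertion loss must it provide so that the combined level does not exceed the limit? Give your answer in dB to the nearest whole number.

3 dB

Fixed contribution from the other source: Σ 10^(L/10) = 10^(85/10) = 3.162e+08 (85.00 dB SPL).
To meet 90 dB SPL overall, the treated exhaust stack may contribute at most 10^(90/10) − 3.162e+08 = 6.838e+08, i.e. 88.35 dB SPL.
So the exhaust stack must be reduced from 91 to 88.35 dB SPL: IL = 2.65 dB.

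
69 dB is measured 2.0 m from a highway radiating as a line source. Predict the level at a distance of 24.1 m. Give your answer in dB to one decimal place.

58.2 dB

Cylindrical spreading from a line source gives a 10·log₁₀(r₂/r₁) drop.
L₂ = 69 − 10·log₁₀(24.1/2.0) = 69 − 10.810 = 58.19 dB.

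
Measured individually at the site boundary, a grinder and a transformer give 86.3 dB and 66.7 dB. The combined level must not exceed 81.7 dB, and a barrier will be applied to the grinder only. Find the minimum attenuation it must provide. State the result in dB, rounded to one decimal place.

4.7 dB

Fixed contribution from the other source: Σ 10^(L/10) = 10^(66.7/10) = 4.677e+06 (66.70 dB).
The limit corresponds to 10^(81.7/10) = 1.479e+08; subtracting the fixed part leaves 1.432e+08 for the grinder, i.e. 81.56 dB.
So the grinder must be reduced from 86.3 to 81.56 dB: IL = 4.74 dB.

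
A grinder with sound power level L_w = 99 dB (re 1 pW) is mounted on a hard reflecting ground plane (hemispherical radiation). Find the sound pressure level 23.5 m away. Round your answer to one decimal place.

63.6 dB

L_p = L_w − 10·log₁₀(2π·r²) with r = 23.5 m.
2π·r² = 3470 m², 10·log₁₀ of that is 35.403 dB.
L_p = 99 − 35.403 = 63.60 dB.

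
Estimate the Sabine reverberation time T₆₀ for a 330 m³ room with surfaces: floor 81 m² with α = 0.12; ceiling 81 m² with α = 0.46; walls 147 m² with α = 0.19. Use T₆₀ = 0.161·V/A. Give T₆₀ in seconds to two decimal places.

0.71 s

Summing Sᵢαᵢ: 81·0.12 + 81·0.46 + 147·0.19 = 74.91 m².
T₆₀ = 0.161 × 330 / 74.91 = 0.709 s.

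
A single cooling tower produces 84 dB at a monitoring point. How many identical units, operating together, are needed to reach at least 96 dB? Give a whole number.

N identical sources give L₁ + 10·log₁₀ N, so require 10·log₁₀ N ≥ 96 − 84 = 12.0 dB.
N ≥ 10^(12.0/10) = 15.849, so N = 16.

16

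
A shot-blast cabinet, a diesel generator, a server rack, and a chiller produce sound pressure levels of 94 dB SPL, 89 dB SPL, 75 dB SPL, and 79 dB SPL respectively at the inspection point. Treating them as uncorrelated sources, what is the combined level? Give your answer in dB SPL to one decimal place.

95.3 dB SPL

Incoherent sources combine by intensity addition: L_total = 10·log₁₀(Σ 10^(L_i/10)).
Σ 10^(L/10) = 10^(94/10) + 10^(89/10) + 10^(75/10) + 10^(79/10) = 3.417e+09.
L_total = 10·log₁₀(3.417e+09) = 95.34 dB SPL.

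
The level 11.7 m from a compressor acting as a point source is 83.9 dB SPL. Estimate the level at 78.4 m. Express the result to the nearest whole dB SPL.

Point-source attenuation: ΔL = 20·log₁₀(r₂/r₁) = 20·log₁₀(78.4/11.7) = 16.523 dB.
L₂ = 83.9 − 20·log₁₀(78.4/11.7) = 83.9 − 16.523 = 67.38 dB SPL.

67 dB SPL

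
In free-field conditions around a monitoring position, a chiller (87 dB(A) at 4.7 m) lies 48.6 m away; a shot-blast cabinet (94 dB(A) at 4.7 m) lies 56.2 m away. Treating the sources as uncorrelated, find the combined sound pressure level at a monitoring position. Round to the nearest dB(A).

73 dB(A)

Propagate each source to the receiver with L = L_ref − 20·log₁₀(r/r_ref), then add intensities.
chiller: 87 − 20·log₁₀(48.6/4.7) = 87 − 20.29 = 66.71 dB(A).
shot-blast cabinet: 94 − 20·log₁₀(56.2/4.7) = 94 − 21.55 = 72.45 dB(A).
Σ 10^(L/10) = 2.226e+07 → L_total = 10·log₁₀(2.226e+07) = 73.47 dB(A).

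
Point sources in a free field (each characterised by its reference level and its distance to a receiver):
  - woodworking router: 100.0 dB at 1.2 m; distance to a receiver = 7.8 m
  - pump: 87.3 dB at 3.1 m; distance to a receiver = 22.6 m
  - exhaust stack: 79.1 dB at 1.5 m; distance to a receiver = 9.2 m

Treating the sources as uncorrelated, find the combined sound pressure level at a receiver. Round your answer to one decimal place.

84.0 dB

Propagate each source to the receiver with L = L_ref − 20·log₁₀(r/r_ref), then add intensities.
woodworking router: 100.0 − 20·log₁₀(7.8/1.2) = 100.0 − 16.26 = 83.74 dB.
pump: 87.3 − 20·log₁₀(22.6/3.1) = 87.3 − 17.25 = 70.05 dB.
exhaust stack: 79.1 − 20·log₁₀(9.2/1.5) = 79.1 − 15.75 = 63.35 dB.
Σ 10^(L/10) = 2.490e+08 → L_total = 10·log₁₀(2.490e+08) = 83.96 dB.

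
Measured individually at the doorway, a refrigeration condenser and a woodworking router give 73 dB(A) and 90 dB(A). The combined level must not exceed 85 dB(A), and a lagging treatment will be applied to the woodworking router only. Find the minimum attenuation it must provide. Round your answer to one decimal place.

The untreated sources together contribute 10^(73/10) = 1.995e+07, i.e. 73.00 dB(A).
The limit corresponds to 10^(85/10) = 3.162e+08; subtracting the fixed part leaves 2.963e+08 for the woodworking router, i.e. 84.72 dB(A).
Required insertion loss = 90 − 84.72 = 5.28 dB.

5.3 dB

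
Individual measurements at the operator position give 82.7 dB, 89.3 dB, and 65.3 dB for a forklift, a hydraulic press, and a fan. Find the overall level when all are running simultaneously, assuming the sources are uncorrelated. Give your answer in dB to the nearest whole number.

Incoherent sources combine by intensity addition: L_total = 10·log₁₀(Σ 10^(L_i/10)).
Σ 10^(L/10) = 10^(82.7/10) + 10^(89.3/10) + 10^(65.3/10) = 1.041e+09.
L_total = 10·log₁₀(1.041e+09) = 90.17 dB.

90 dB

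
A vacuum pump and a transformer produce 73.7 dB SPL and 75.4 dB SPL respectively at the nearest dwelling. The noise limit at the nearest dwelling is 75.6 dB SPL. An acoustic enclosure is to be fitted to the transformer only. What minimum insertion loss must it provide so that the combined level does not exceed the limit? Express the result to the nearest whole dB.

Everything except the transformer sums to 10^(73.7/10) = 2.344e+07 in linear terms, 73.70 dB SPL.
To meet 75.6 dB SPL overall, the treated transformer may contribute at most 10^(75.6/10) − 2.344e+07 = 1.287e+07, i.e. 71.09 dB SPL.
So the transformer must be reduced from 75.4 to 71.09 dB SPL: IL = 4.31 dB.

4 dB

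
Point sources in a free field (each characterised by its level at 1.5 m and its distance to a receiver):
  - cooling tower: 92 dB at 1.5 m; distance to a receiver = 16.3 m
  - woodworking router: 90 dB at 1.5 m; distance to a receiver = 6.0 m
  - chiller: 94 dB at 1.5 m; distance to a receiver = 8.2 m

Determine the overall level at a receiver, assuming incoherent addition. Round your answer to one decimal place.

82.0 dB

First find each source's level at the receiver (point-source: −20·log₁₀(r/r_ref)), then combine on an intensity basis.
cooling tower: 92 − 20·log₁₀(16.3/1.5) = 92 − 20.72 = 71.28 dB.
woodworking router: 90 − 20·log₁₀(6.0/1.5) = 90 − 12.04 = 77.96 dB.
chiller: 94 − 20·log₁₀(8.2/1.5) = 94 − 14.75 = 79.25 dB.
Σ 10^(L/10) = 1.600e+08 → L_total = 10·log₁₀(1.600e+08) = 82.04 dB.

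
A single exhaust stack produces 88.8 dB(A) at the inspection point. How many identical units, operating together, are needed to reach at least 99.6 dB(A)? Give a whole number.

13

N identical sources give L₁ + 10·log₁₀ N, so require 10·log₁₀ N ≥ 99.6 − 88.8 = 10.8 dB.
N ≥ 10^(10.8/10) = 12.023, so N = 13.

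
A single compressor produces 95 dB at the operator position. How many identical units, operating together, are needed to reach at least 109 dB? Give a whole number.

The shortfall is 109 − 95 = 14.0 dB, and N units add 10·log₁₀ N, so need 10·log₁₀ N ≥ 14.0.
N ≥ 10^(14.0/10) = 25.119, so N = 26.

26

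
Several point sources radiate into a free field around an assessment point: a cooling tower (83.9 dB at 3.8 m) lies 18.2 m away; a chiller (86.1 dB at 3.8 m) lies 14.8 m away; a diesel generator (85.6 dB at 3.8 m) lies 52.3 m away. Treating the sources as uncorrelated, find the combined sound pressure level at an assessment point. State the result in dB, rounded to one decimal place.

Apply inverse-square spreading to bring every level to the receiver, then sum 10^(L/10).
cooling tower: 83.9 − 20·log₁₀(18.2/3.8) = 83.9 − 13.61 = 70.29 dB.
chiller: 86.1 − 20·log₁₀(14.8/3.8) = 86.1 − 11.81 = 74.29 dB.
diesel generator: 85.6 − 20·log₁₀(52.3/3.8) = 85.6 − 22.77 = 62.83 dB.
Σ 10^(L/10) = 3.947e+07 → L_total = 10·log₁₀(3.947e+07) = 75.96 dB.

76.0 dB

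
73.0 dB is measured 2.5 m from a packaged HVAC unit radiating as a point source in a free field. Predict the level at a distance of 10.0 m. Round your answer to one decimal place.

61.0 dB

Spherical spreading from a point source gives a 20·log₁₀(r₂/r₁) drop.
L₂ = 73.0 − 20·log₁₀(10.0/2.5) = 73.0 − 12.041 = 60.96 dB.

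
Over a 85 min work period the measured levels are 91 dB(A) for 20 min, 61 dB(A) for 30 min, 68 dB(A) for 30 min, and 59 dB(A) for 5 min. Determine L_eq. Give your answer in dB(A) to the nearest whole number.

L_eq = 10·log₁₀[(1/T)·Σ tᵢ·10^(Lᵢ/10)] with T = 85 min.
Σ tᵢ·10^(Lᵢ/10) = 20·10^(91/10) + 30·10^(61/10) + 30·10^(68/10) + 5·10^(59/10) = 2.541e+10.
L_eq = 10·log₁₀(2.541e+10/85) = 84.76 dB(A).

85 dB(A)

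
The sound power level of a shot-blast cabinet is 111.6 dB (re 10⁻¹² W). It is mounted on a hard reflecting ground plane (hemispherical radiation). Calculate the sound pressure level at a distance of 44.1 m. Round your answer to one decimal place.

L_p = L_w − 10·log₁₀(2π·r²) with r = 44.1 m.
2π·r² = 1.222e+04 m², 10·log₁₀ of that is 40.871 dB.
L_p = 111.6 − 40.871 = 70.73 dB.

70.7 dB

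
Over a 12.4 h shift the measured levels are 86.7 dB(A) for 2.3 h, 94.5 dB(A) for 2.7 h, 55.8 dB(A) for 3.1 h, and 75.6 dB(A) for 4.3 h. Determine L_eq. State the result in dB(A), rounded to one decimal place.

88.5 dB(A)

L_eq = 10·log₁₀[(1/T)·Σ tᵢ·10^(Lᵢ/10)] with T = 12.4 h.
Σ tᵢ·10^(Lᵢ/10) = 2.3·10^(86.7/10) + 2.7·10^(94.5/10) + 3.1·10^(55.8/10) + 4.3·10^(75.6/10) = 8.843e+09.
L_eq = 10·log₁₀(8.843e+09/12.4) = 88.53 dB(A).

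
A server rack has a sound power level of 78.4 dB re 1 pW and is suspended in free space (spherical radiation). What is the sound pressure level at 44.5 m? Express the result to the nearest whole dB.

L_p = L_w − 10·log₁₀(4π·r²) with r = 44.5 m.
4π·r² = 2.488e+04 m², 10·log₁₀ of that is 43.959 dB.
L_p = 78.4 − 43.959 = 34.44 dB.

34 dB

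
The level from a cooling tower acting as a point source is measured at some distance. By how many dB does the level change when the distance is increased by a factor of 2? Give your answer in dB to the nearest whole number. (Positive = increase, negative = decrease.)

With spherical spreading the level changes by −20·log₁₀(r₂/r₁).
ΔL = −20·log₁₀(2) = -6.02 dB.

-6 dB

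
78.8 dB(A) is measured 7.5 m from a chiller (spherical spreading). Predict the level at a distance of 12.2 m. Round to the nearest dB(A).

75 dB(A)

Spherical spreading from a point source gives a 20·log₁₀(r₂/r₁) drop.
L₂ = 78.8 − 20·log₁₀(12.2/7.5) = 78.8 − 4.226 = 74.57 dB(A).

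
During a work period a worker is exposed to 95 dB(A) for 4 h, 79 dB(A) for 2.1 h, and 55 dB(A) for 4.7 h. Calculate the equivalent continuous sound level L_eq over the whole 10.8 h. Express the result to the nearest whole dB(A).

The energy average is taken in the linear domain: L_eq = 10·log₁₀[(Σ tᵢ·10^(Lᵢ/10))/T], T = 10.8 h.
Σ tᵢ·10^(Lᵢ/10) = 4·10^(95/10) + 2.1·10^(79/10) + 4.7·10^(55/10) = 1.282e+10.
L_eq = 10·log₁₀(1.282e+10/10.8) = 90.74 dB(A).

91 dB(A)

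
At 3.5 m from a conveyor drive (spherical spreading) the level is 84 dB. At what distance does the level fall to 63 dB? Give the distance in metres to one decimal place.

39.3 m

For a point source L₁ − L₂ = 20·log₁₀(r₂/r₁), so r₂ = r₁·10^((L₁−L₂)/20).
r₂ = 3.5·10^((84−63)/20) = 3.5·10^(21.0/20) = 39.27 m.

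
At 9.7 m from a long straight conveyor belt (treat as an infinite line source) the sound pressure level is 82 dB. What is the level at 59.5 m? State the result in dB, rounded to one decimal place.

Cylindrical spreading from a line source gives a 10·log₁₀(r₂/r₁) drop.
L₂ = 82 − 10·log₁₀(59.5/9.7) = 82 − 7.877 = 74.12 dB.

74.1 dB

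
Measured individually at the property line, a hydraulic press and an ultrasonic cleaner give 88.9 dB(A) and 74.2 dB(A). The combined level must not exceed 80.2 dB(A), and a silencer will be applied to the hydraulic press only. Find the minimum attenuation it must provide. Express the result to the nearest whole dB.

Everything except the hydraulic press sums to 10^(74.2/10) = 2.630e+07 in linear terms, 74.20 dB(A).
To meet 80.2 dB(A) overall, the treated hydraulic press may contribute at most 10^(80.2/10) − 2.630e+07 = 7.841e+07, i.e. 78.94 dB(A).
Required insertion loss = 88.9 − 78.94 = 9.96 dB.

10 dB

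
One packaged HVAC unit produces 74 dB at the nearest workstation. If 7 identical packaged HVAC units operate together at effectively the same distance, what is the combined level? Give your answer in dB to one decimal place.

With 7 equal, uncorrelated contributions the intensity is 7× that of one unit, giving a rise of 10·log₁₀ 7.
L_total = 74 + 10·log₁₀(7) = 74 + 8.451 = 82.45 dB.

82.5 dB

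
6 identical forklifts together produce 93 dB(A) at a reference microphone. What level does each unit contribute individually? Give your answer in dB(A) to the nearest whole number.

For N identical incoherent sources L_total = L₁ + 10·log₁₀ N, so L₁ = 93 − 10·log₁₀(6) = 93 − 7.782.

85 dB(A)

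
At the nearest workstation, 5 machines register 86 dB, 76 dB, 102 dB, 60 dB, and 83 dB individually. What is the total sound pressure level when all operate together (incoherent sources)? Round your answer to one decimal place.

102.2 dB

Incoherent sources combine by intensity addition: L_total = 10·log₁₀(Σ 10^(L_i/10)).
Σ 10^(L/10) = 10^(86/10) + 10^(76/10) + 10^(102/10) + 10^(60/10) + 10^(83/10) = 1.649e+10.
L_total = 10·log₁₀(1.649e+10) = 102.17 dB.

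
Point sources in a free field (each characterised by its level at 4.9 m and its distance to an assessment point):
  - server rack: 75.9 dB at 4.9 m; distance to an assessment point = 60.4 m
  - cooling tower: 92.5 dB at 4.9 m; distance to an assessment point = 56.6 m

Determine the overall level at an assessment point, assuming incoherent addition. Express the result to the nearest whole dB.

Propagate each source to the receiver with L = L_ref − 20·log₁₀(r/r_ref), then add intensities.
server rack: 75.9 − 20·log₁₀(60.4/4.9) = 75.9 − 21.82 = 54.08 dB.
cooling tower: 92.5 − 20·log₁₀(56.6/4.9) = 92.5 − 21.25 = 71.25 dB.
Σ 10^(L/10) = 1.358e+07 → L_total = 10·log₁₀(1.358e+07) = 71.33 dB.

71 dB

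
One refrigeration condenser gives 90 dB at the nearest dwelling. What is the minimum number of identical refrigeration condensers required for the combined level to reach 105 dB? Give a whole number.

Need L₁ + 10·log₁₀ N ≥ 105, i.e. log₁₀ N ≥ 1.50.
N ≥ 10^(15.0/10) = 31.623, so N = 32.

32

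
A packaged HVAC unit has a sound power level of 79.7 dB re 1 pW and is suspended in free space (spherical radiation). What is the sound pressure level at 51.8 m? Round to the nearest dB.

34 dB

Free-field spherical radiation: L_p = L_w − 10·log₁₀(4π·r²), r = 51.8 m.
4π·r² = 3.372e+04 m², 10·log₁₀ of that is 45.279 dB.
L_p = 79.7 − 45.279 = 34.42 dB.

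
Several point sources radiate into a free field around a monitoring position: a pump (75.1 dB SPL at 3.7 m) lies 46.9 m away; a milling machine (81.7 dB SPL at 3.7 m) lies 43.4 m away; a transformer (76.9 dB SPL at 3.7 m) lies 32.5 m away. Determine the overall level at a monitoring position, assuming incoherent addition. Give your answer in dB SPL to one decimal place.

62.8 dB SPL

Apply inverse-square spreading to bring every level to the receiver, then sum 10^(L/10).
pump: 75.1 − 20·log₁₀(46.9/3.7) = 75.1 − 22.06 = 53.04 dB SPL.
milling machine: 81.7 − 20·log₁₀(43.4/3.7) = 81.7 − 21.39 = 60.31 dB SPL.
transformer: 76.9 − 20·log₁₀(32.5/3.7) = 76.9 − 18.87 = 58.03 dB SPL.
Σ 10^(L/10) = 1.911e+06 → L_total = 10·log₁₀(1.911e+06) = 62.81 dB SPL.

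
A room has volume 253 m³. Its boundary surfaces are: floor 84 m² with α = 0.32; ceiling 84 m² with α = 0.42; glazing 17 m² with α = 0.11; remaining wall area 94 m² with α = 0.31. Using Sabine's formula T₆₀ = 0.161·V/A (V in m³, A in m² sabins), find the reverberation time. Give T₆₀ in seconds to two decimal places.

0.44 s

Total absorption A = 84·0.32 + 84·0.42 + 17·0.11 + 94·0.31 = 93.17 m² sabins.
T₆₀ = 0.161 × 253 / 93.17 = 0.437 s.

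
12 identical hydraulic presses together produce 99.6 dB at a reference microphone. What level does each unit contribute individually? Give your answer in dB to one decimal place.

88.8 dB

Dividing the total intensity by 12 lowers the level by 10·log₁₀ 12 = 10.792 dB: L₁ = 99.6 − 10.792.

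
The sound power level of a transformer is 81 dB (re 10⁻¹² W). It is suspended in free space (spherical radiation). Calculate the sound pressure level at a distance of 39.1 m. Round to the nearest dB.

The power spreads over a sphere of area 4π·r², so L_p = L_w − 10·log₁₀(4π·r²).
4π·r² = 1.921e+04 m², 10·log₁₀ of that is 42.836 dB.
L_p = 81 − 42.836 = 38.16 dB.

38 dB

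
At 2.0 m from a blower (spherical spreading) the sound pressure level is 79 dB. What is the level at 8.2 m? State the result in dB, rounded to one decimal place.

66.7 dB

Spherical spreading from a point source gives a 20·log₁₀(r₂/r₁) drop.
L₂ = 79 − 20·log₁₀(8.2/2.0) = 79 − 12.256 = 66.74 dB.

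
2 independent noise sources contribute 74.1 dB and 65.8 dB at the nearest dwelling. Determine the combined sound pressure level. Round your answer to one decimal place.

74.7 dB

For uncorrelated sources the intensities add, so convert each level to linear form, sum, and take 10·log₁₀ of the total.
Σ 10^(L/10) = 10^(74.1/10) + 10^(65.8/10) = 2.951e+07.
L_total = 10·log₁₀(2.951e+07) = 74.70 dB.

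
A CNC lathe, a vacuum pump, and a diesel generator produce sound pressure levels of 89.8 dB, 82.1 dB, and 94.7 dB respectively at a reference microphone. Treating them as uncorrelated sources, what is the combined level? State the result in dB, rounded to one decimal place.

96.1 dB

For uncorrelated sources the intensities add, so convert each level to linear form, sum, and take 10·log₁₀ of the total.
Σ 10^(L/10) = 10^(89.8/10) + 10^(82.1/10) + 10^(94.7/10) = 4.068e+09.
L_total = 10·log₁₀(4.068e+09) = 96.09 dB.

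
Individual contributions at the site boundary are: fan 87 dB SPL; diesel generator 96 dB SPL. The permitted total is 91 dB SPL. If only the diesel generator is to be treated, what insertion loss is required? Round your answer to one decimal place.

Fixed contribution from the other source: Σ 10^(L/10) = 10^(87/10) = 5.012e+08 (87.00 dB SPL).
To meet 91 dB SPL overall, the treated diesel generator may contribute at most 10^(91/10) − 5.012e+08 = 7.577e+08, i.e. 88.80 dB SPL.
So the diesel generator must be reduced from 96 to 88.80 dB SPL: IL = 7.20 dB.

7.2 dB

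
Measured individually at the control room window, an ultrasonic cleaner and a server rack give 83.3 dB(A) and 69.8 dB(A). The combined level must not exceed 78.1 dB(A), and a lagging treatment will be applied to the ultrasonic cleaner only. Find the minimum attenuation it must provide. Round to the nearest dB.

The untreated sources together contribute 10^(69.8/10) = 9.550e+06, i.e. 69.80 dB(A).
To meet 78.1 dB(A) overall, the treated ultrasonic cleaner may contribute at most 10^(78.1/10) − 9.550e+06 = 5.502e+07, i.e. 77.40 dB(A).
So the ultrasonic cleaner must be reduced from 83.3 to 77.40 dB(A): IL = 5.90 dB.

6 dB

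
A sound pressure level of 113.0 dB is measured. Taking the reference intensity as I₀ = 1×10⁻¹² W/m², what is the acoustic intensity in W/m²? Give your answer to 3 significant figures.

I/I₀ = 10^(113.0/10) = 1.995e+11, so I = 1.995e+11 × 10⁻¹² W/m².

0.200 W/m²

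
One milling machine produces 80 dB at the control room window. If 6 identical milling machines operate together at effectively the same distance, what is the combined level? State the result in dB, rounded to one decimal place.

87.8 dB

L_total = L₁ + 10·log₁₀ N for N identical incoherent sources.
L_total = 80 + 10·log₁₀(6) = 80 + 7.782 = 87.78 dB.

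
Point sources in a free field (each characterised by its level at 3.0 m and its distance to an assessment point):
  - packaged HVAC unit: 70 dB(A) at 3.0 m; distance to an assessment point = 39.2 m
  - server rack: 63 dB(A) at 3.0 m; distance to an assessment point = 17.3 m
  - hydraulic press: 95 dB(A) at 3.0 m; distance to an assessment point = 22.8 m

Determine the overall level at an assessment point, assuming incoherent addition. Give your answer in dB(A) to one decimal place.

Propagate each source to the receiver with L = L_ref − 20·log₁₀(r/r_ref), then add intensities.
packaged HVAC unit: 70 − 20·log₁₀(39.2/3.0) = 70 − 22.32 = 47.68 dB(A).
server rack: 63 − 20·log₁₀(17.3/3.0) = 63 − 15.22 = 47.78 dB(A).
hydraulic press: 95 − 20·log₁₀(22.8/3.0) = 95 − 17.62 = 77.38 dB(A).
Σ 10^(L/10) = 5.487e+07 → L_total = 10·log₁₀(5.487e+07) = 77.39 dB(A).

77.4 dB(A)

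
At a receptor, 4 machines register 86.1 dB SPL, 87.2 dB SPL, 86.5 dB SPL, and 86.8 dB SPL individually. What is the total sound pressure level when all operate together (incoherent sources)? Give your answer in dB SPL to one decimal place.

92.7 dB SPL

Incoherent sources combine by intensity addition: L_total = 10·log₁₀(Σ 10^(L_i/10)).
Σ 10^(L/10) = 10^(86.1/10) + 10^(87.2/10) + 10^(86.5/10) + 10^(86.8/10) = 1.858e+09.
L_total = 10·log₁₀(1.858e+09) = 92.69 dB SPL.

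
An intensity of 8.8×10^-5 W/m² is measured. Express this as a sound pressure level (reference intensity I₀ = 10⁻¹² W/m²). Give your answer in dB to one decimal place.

Dividing by I₀ shifts the exponent by 12: I/I₀ = 8.8×10^7.
L = 10·(0.9445 + 7) = 79.44 dB.

79.4 dB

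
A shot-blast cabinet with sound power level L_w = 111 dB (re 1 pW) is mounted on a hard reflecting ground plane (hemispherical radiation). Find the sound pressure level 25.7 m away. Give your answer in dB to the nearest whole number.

75 dB

Free-field hemispherical radiation: L_p = L_w − 10·log₁₀(2π·r²), r = 25.7 m.
2π·r² = 4150 m², 10·log₁₀ of that is 36.180 dB.
L_p = 111 − 36.180 = 74.82 dB.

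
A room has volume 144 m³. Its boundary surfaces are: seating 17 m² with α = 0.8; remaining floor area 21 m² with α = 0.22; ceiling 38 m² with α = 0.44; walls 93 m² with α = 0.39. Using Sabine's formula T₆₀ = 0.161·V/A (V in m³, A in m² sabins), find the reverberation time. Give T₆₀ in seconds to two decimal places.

0.33 s

Summing Sᵢαᵢ: 17·0.8 + 21·0.22 + 38·0.44 + 93·0.39 = 71.21 m².
T₆₀ = 0.161 × 144 / 71.21 = 0.326 s.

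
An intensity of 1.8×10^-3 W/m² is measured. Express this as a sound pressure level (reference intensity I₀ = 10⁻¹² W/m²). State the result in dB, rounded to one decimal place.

Dividing by I₀ shifts the exponent by 12: I/I₀ = 1.8×10^9.
L = 10·(0.2553 + 9) = 92.55 dB.

92.6 dB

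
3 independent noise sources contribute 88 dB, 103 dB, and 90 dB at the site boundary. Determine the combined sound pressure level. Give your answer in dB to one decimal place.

103.3 dB

Incoherent sources combine by intensity addition: L_total = 10·log₁₀(Σ 10^(L_i/10)).
Σ 10^(L/10) = 10^(88/10) + 10^(103/10) + 10^(90/10) = 2.158e+10.
L_total = 10·log₁₀(2.158e+10) = 103.34 dB.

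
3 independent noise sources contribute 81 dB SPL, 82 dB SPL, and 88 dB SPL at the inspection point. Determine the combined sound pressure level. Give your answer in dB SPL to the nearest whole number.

For uncorrelated sources the intensities add, so convert each level to linear form, sum, and take 10·log₁₀ of the total.
Σ 10^(L/10) = 10^(81/10) + 10^(82/10) + 10^(88/10) = 9.153e+08.
L_total = 10·log₁₀(9.153e+08) = 89.62 dB SPL.

90 dB SPL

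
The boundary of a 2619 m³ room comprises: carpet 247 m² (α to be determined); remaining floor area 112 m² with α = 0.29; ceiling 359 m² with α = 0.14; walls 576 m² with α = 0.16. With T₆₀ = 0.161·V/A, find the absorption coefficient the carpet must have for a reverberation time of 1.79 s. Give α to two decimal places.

A = 0.161·V/T₆₀ = 0.161·2619/1.79 = 235.56 m² sabins.
Absorption from the other surfaces = 112·0.29 + 359·0.14 + 576·0.16 = 174.90 m², so the carpet must supply 60.66 m² over 247 m².
α = 60.66/247 = 0.246.

0.25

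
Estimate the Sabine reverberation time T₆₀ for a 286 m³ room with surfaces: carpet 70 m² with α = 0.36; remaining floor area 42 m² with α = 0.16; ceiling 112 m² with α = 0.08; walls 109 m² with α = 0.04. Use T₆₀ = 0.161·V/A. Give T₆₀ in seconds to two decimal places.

1.02 s

Total absorption A = 70·0.36 + 42·0.16 + 112·0.08 + 109·0.04 = 45.24 m² sabins.
T₆₀ = 0.161 × 286 / 45.24 = 1.018 s.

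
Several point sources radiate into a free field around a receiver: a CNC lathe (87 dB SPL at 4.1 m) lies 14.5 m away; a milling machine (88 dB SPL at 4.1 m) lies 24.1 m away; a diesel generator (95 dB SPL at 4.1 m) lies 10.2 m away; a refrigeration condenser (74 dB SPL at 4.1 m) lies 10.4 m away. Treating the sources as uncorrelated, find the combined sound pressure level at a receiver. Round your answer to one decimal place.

87.6 dB SPL

Propagate each source to the receiver with L = L_ref − 20·log₁₀(r/r_ref), then add intensities.
CNC lathe: 87 − 20·log₁₀(14.5/4.1) = 87 − 10.97 = 76.03 dB SPL.
milling machine: 88 − 20·log₁₀(24.1/4.1) = 88 − 15.38 = 72.62 dB SPL.
diesel generator: 95 − 20·log₁₀(10.2/4.1) = 95 − 7.92 = 87.08 dB SPL.
refrigeration condenser: 74 − 20·log₁₀(10.4/4.1) = 74 − 8.08 = 65.92 dB SPL.
Σ 10^(L/10) = 5.732e+08 → L_total = 10·log₁₀(5.732e+08) = 87.58 dB SPL.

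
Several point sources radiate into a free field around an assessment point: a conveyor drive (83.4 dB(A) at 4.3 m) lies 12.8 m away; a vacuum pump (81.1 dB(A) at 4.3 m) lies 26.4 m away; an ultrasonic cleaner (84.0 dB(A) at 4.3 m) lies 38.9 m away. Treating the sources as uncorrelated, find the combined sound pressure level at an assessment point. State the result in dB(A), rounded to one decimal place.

74.9 dB(A)

Propagate each source to the receiver with L = L_ref − 20·log₁₀(r/r_ref), then add intensities.
conveyor drive: 83.4 − 20·log₁₀(12.8/4.3) = 83.4 − 9.47 = 73.93 dB(A).
vacuum pump: 81.1 − 20·log₁₀(26.4/4.3) = 81.1 − 15.76 = 65.34 dB(A).
ultrasonic cleaner: 84.0 − 20·log₁₀(38.9/4.3) = 84.0 − 19.13 = 64.87 dB(A).
Σ 10^(L/10) = 3.118e+07 → L_total = 10·log₁₀(3.118e+07) = 74.94 dB(A).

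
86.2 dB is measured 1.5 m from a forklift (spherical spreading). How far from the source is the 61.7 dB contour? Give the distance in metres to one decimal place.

25.2 m

For a point source L₁ − L₂ = 20·log₁₀(r₂/r₁), so r₂ = r₁·10^((L₁−L₂)/20).
r₂ = 1.5·10^((86.2−61.7)/20) = 1.5·10^(24.5/20) = 25.18 m.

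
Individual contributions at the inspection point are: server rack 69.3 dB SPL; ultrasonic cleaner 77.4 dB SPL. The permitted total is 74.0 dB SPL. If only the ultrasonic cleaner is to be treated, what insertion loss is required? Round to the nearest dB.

5 dB

The untreated sources together contribute 10^(69.3/10) = 8.511e+06, i.e. 69.30 dB SPL.
The limit corresponds to 10^(74.0/10) = 2.512e+07; subtracting the fixed part leaves 1.661e+07 for the ultrasonic cleaner, i.e. 72.20 dB SPL.
So the ultrasonic cleaner must be reduced from 77.4 to 72.20 dB SPL: IL = 5.20 dB.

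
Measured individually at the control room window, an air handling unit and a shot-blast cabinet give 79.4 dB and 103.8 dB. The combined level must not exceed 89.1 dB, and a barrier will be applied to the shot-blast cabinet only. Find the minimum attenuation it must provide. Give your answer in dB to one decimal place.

15.2 dB

Fixed contribution from the other source: Σ 10^(L/10) = 10^(79.4/10) = 8.710e+07 (79.40 dB).
To meet 89.1 dB overall, the treated shot-blast cabinet may contribute at most 10^(89.1/10) − 8.710e+07 = 7.257e+08, i.e. 88.61 dB.
So the shot-blast cabinet must be reduced from 103.8 to 88.61 dB: IL = 15.19 dB.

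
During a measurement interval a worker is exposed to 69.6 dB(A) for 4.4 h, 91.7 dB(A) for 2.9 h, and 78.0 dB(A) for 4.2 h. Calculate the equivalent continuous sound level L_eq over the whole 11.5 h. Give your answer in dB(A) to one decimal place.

The energy average is taken in the linear domain: L_eq = 10·log₁₀[(Σ tᵢ·10^(Lᵢ/10))/T], T = 11.5 h.
Σ tᵢ·10^(Lᵢ/10) = 4.4·10^(69.6/10) + 2.9·10^(91.7/10) + 4.2·10^(78.0/10) = 4.595e+09.
L_eq = 10·log₁₀(4.595e+09/11.5) = 86.02 dB(A).

86.0 dB(A)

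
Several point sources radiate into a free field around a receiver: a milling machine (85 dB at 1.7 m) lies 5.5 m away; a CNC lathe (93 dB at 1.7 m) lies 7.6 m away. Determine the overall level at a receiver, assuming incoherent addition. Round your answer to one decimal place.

81.1 dB

Propagate each source to the receiver with L = L_ref − 20·log₁₀(r/r_ref), then add intensities.
milling machine: 85 − 20·log₁₀(5.5/1.7) = 85 − 10.20 = 74.80 dB.
CNC lathe: 93 − 20·log₁₀(7.6/1.7) = 93 − 13.01 = 79.99 dB.
Σ 10^(L/10) = 1.300e+08 → L_total = 10·log₁₀(1.300e+08) = 81.14 dB.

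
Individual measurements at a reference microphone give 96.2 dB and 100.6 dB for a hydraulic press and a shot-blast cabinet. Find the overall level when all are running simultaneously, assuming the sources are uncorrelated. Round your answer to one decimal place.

For uncorrelated sources the intensities add, so convert each level to linear form, sum, and take 10·log₁₀ of the total.
Σ 10^(L/10) = 10^(96.2/10) + 10^(100.6/10) = 1.565e+10.
L_total = 10·log₁₀(1.565e+10) = 101.95 dB.

101.9 dB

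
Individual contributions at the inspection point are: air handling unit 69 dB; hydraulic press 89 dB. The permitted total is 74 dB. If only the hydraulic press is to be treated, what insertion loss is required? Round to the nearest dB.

Everything except the hydraulic press sums to 10^(69/10) = 7.943e+06 in linear terms, 69.00 dB.
The limit corresponds to 10^(74/10) = 2.512e+07; subtracting the fixed part leaves 1.718e+07 for the hydraulic press, i.e. 72.35 dB.
So the hydraulic press must be reduced from 89 to 72.35 dB: IL = 16.65 dB.

17 dB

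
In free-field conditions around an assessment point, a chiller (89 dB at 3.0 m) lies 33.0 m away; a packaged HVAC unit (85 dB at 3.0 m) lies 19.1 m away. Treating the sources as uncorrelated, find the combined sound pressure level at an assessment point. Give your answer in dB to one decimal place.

First find each source's level at the receiver (point-source: −20·log₁₀(r/r_ref)), then combine on an intensity basis.
chiller: 89 − 20·log₁₀(33.0/3.0) = 89 − 20.83 = 68.17 dB.
packaged HVAC unit: 85 − 20·log₁₀(19.1/3.0) = 85 − 16.08 = 68.92 dB.
Σ 10^(L/10) = 1.437e+07 → L_total = 10·log₁₀(1.437e+07) = 71.57 dB.

71.6 dB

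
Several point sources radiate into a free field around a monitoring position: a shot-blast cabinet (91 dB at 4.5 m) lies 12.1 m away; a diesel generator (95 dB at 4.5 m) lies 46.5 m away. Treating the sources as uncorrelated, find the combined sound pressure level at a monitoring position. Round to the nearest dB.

83 dB

First find each source's level at the receiver (point-source: −20·log₁₀(r/r_ref)), then combine on an intensity basis.
shot-blast cabinet: 91 − 20·log₁₀(12.1/4.5) = 91 − 8.59 = 82.41 dB.
diesel generator: 95 − 20·log₁₀(46.5/4.5) = 95 − 20.28 = 74.72 dB.
Σ 10^(L/10) = 2.037e+08 → L_total = 10·log₁₀(2.037e+08) = 83.09 dB.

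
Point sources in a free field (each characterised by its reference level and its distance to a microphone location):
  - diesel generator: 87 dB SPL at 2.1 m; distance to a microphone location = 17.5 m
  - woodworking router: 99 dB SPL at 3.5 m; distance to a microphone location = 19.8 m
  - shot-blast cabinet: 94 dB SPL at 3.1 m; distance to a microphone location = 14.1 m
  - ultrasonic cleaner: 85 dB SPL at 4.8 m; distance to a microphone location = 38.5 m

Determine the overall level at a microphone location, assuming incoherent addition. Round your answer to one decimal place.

85.8 dB SPL

Propagate each source to the receiver with L = L_ref − 20·log₁₀(r/r_ref), then add intensities.
diesel generator: 87 − 20·log₁₀(17.5/2.1) = 87 − 18.42 = 68.58 dB SPL.
woodworking router: 99 − 20·log₁₀(19.8/3.5) = 99 − 15.05 = 83.95 dB SPL.
shot-blast cabinet: 94 − 20·log₁₀(14.1/3.1) = 94 − 13.16 = 80.84 dB SPL.
ultrasonic cleaner: 85 − 20·log₁₀(38.5/4.8) = 85 − 18.08 = 66.92 dB SPL.
Σ 10^(L/10) = 3.818e+08 → L_total = 10·log₁₀(3.818e+08) = 85.82 dB SPL.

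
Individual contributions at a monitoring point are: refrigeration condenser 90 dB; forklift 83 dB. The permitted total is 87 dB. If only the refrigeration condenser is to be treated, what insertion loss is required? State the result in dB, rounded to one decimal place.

The untreated sources together contribute 10^(83/10) = 1.995e+08, i.e. 83.00 dB.
The limit corresponds to 10^(87/10) = 5.012e+08; subtracting the fixed part leaves 3.017e+08 for the refrigeration condenser, i.e. 84.80 dB.
So the refrigeration condenser must be reduced from 90 to 84.80 dB: IL = 5.20 dB.

5.2 dB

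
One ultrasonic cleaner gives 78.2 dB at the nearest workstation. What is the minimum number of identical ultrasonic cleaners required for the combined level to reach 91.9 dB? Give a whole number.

The shortfall is 91.9 − 78.2 = 13.7 dB, and N units add 10·log₁₀ N, so need 10·log₁₀ N ≥ 13.7.
N ≥ 10^(13.7/10) = 23.442, so N = 24.

24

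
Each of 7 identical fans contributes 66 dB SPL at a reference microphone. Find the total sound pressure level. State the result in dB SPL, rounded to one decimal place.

74.5 dB SPL

L_total = L₁ + 10·log₁₀ N for N identical incoherent sources.
L_total = 66 + 10·log₁₀(7) = 66 + 8.451 = 74.45 dB SPL.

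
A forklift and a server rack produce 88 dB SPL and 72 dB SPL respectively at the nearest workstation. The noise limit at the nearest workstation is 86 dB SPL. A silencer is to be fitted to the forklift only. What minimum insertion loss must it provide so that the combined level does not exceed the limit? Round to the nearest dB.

2 dB

Everything except the forklift sums to 10^(72/10) = 1.585e+07 in linear terms, 72.00 dB SPL.
The limit corresponds to 10^(86/10) = 3.981e+08; subtracting the fixed part leaves 3.823e+08 for the forklift, i.e. 85.82 dB SPL.
So the forklift must be reduced from 88 to 85.82 dB SPL: IL = 2.18 dB.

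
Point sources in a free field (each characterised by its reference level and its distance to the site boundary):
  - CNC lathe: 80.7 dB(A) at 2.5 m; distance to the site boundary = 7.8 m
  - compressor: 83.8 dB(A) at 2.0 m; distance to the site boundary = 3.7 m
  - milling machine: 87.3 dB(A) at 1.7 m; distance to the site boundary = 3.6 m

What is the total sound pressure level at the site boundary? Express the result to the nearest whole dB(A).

First find each source's level at the receiver (point-source: −20·log₁₀(r/r_ref)), then combine on an intensity basis.
CNC lathe: 80.7 − 20·log₁₀(7.8/2.5) = 80.7 − 9.88 = 70.82 dB(A).
compressor: 83.8 − 20·log₁₀(3.7/2.0) = 83.8 − 5.34 = 78.46 dB(A).
milling machine: 87.3 − 20·log₁₀(3.6/1.7) = 87.3 − 6.52 = 80.78 dB(A).
Σ 10^(L/10) = 2.019e+08 → L_total = 10·log₁₀(2.019e+08) = 83.05 dB(A).

83 dB(A)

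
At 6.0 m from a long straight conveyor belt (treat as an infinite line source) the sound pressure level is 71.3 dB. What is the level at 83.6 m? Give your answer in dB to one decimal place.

59.9 dB

Cylindrical spreading from a line source gives a 10·log₁₀(r₂/r₁) drop.
L₂ = 71.3 − 10·log₁₀(83.6/6.0) = 71.3 − 11.441 = 59.86 dB.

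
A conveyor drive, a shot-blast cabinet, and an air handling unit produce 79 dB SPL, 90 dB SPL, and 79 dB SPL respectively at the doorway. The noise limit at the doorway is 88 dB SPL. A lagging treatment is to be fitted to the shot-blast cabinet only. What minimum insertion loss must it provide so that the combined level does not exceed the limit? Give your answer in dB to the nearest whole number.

The untreated sources together contribute 10^(79/10) + 10^(79/10) = 1.589e+08, i.e. 82.01 dB SPL.
To meet 88 dB SPL overall, the treated shot-blast cabinet may contribute at most 10^(88/10) − 1.589e+08 = 4.721e+08, i.e. 86.74 dB SPL.
Required insertion loss = 90 − 86.74 = 3.26 dB.

3 dB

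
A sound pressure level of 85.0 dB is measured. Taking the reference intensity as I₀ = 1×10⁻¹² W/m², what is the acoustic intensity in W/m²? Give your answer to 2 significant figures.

0.00032 W/m²

I = I₀·10^(L/10) = 10⁻¹² × 10^(85.0/10) = 10^(-3.500).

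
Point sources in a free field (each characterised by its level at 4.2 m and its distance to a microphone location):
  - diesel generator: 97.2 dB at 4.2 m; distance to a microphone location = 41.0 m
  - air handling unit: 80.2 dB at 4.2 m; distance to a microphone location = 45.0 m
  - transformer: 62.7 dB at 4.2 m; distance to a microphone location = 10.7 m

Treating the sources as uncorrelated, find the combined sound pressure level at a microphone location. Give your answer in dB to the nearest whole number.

Apply inverse-square spreading to bring every level to the receiver, then sum 10^(L/10).
diesel generator: 97.2 − 20·log₁₀(41.0/4.2) = 97.2 − 19.79 = 77.41 dB.
air handling unit: 80.2 − 20·log₁₀(45.0/4.2) = 80.2 − 20.60 = 59.60 dB.
transformer: 62.7 − 20·log₁₀(10.7/4.2) = 62.7 − 8.12 = 54.58 dB.
Σ 10^(L/10) = 5.627e+07 → L_total = 10·log₁₀(5.627e+07) = 77.50 dB.

78 dB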